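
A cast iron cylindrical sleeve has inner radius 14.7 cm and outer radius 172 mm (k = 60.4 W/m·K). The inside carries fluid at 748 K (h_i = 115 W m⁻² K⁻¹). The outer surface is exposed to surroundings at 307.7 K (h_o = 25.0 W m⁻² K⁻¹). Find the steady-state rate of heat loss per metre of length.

Q' = 9.40 kW/m

Treat each layer as a resistance in series:
  R'_conv,in = 1/(2πr h) = 1/(2π·0.147·115) = 0.009415 m·K/W
  R'_cast iron = ln(0.172/0.147)/(2πk) = 0.1571/(2π·60.4) = 4.139×10^-4 m·K/W
  R'_conv,out = 1/(2πr h) = 1/(2π·0.172·25.0) = 0.03701 m·K/W
ΣR = 0.009415 + 4.139×10^-4 + 0.03701 = 0.04684 m·K/W
Q' = ΔT/ΣR = (748 K − 307.7 K)/0.04684 = 9400 W/m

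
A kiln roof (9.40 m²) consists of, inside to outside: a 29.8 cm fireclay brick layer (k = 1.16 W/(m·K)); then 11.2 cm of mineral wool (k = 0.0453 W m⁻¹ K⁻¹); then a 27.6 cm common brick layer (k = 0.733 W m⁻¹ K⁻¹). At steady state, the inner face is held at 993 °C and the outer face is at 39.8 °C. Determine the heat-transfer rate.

Resistance network (inner→outer):
  R_fireclay brick = L/(kA) = 0.298/(1.16·9.40) = 0.02733 K/W
  R_mineral wool = L/(kA) = 0.112/(0.0453·9.40) = 0.2630 K/W
  R_common brick = L/(kA) = 0.276/(0.733·9.40) = 0.04006 K/W
ΣR = 0.02733 + 0.2630 + 0.04006 = 0.3304 K/W
Q = ΔT/ΣR = (993 °C − 39.8 °C)/0.3304 = 2880 W

Q = 2880 W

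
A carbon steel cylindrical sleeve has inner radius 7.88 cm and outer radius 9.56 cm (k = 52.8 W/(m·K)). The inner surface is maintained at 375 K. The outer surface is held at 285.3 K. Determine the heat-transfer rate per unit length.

Q' = 2πk·ΔT/ln(r₂/r₁) = 2π × 52.8 × 89.7 / ln(0.0956/0.0788) = 1.54×10^5 W/m

Q' = 1.54×10^5 W/m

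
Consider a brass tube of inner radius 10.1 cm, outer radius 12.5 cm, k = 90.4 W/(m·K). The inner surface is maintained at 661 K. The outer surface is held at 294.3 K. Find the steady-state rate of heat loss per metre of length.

Q' = 977 kW/m

Q' = 2πk·ΔT/ln(r₂/r₁) = 2π × 90.4 × 366.7 / ln(0.125/0.101) = 9.77×10^5 W/m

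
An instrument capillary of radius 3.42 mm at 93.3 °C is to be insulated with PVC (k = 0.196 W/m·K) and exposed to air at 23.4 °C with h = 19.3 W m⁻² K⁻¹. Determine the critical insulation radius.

For a cylinder, r_cr = k_ins/h = 0.196/19.3 = 0.0102 m = 1.02 cm

r_cr = 1.02 cm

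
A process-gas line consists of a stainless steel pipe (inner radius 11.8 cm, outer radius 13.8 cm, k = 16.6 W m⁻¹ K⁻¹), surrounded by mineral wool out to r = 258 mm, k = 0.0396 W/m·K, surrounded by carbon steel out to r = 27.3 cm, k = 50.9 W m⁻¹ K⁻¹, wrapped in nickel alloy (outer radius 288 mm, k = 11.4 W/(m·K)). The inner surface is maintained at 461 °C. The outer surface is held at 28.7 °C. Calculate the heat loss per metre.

Resistance network (inner→outer):
  R'_stainless steel = ln(0.138/0.118)/(2πk) = 0.1566/(2π·16.6) = 0.001501 m·K/W
  R'_mineral wool = ln(0.258/0.138)/(2πk) = 0.6257/(2π·0.0396) = 2.515 m·K/W
  R'_carbon steel = ln(0.273/0.258)/(2πk) = 0.05651/(2π·50.9) = 1.767×10^-4 m·K/W
  R'_nickel alloy = ln(0.288/0.273)/(2πk) = 0.05349/(2π·11.4) = 7.468×10^-4 m·K/W
ΣR = 0.001501 + 2.515 + 1.767×10^-4 + 7.468×10^-4 = 2.517 m·K/W
Q' = ΔT/ΣR = (461 °C − 28.7 °C)/2.517 = 172 W/m

Q' = 172 W/m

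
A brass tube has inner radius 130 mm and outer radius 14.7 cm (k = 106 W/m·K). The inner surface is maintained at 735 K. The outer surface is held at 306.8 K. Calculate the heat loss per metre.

Q' = 2320 kW/m

Q' = 2πk·ΔT/ln(r₂/r₁) = 2π × 106 × 428.2 / ln(0.147/0.130) = 2.32×10^6 W/m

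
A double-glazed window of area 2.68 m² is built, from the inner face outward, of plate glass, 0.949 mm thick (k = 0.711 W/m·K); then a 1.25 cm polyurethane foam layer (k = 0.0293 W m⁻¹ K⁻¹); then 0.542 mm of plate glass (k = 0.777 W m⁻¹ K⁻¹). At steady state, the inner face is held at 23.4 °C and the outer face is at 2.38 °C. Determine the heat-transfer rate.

Q = 131 W

Treat each layer as a resistance in series:
  R_plate glass = L/(kA) = 9.49×10^-4/(0.711·2.68) = 4.980×10^-4 K/W
  R_polyurethane foam = L/(kA) = 0.0125/(0.0293·2.68) = 0.1592 K/W
  R_plate glass = L/(kA) = 5.42×10^-4/(0.777·2.68) = 2.603×10^-4 K/W
ΣR = 4.980×10^-4 + 0.1592 + 2.603×10^-4 = 0.1600 K/W
Q = ΔT/ΣR = (23.4 °C − 2.38 °C)/0.1600 = 131 W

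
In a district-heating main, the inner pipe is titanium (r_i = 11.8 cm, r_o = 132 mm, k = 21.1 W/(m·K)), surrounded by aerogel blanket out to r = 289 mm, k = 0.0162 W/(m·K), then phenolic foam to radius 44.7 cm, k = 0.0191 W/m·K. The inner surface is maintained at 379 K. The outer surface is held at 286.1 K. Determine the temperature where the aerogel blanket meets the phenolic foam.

T = 315.9 K

Treat each layer as a resistance in series:
  R'_titanium = ln(0.132/0.118)/(2πk) = 0.1121/(2π·21.1) = 8.457×10^-4 m·K/W
  R'_aerogel blanket = ln(0.289/0.132)/(2πk) = 0.7836/(2π·0.0162) = 7.699 m·K/W
  R'_phenolic foam = ln(0.447/0.289)/(2πk) = 0.4361/(2π·0.0191) = 3.634 m·K/W
ΣR = 8.457×10^-4 + 7.699 + 3.634 = 11.33 m·K/W
Q' = ΔT/ΣR = (379 K − 286.1 K)/11.33 = 8.199 W/m
From the inner boundary to the aerogel blanket/phenolic foam interface, ΣR_partial = 7.700 m·K/W.
T_interface = T_in − Q'·ΣR_partial = 379 K − (8.199)(7.700) = 315.9 K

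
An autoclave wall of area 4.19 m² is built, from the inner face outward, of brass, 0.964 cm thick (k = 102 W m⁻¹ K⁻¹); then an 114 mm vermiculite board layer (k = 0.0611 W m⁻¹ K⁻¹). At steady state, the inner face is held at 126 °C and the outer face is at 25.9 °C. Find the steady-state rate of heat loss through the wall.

Q = 225 W

Treat each layer as a resistance in series:
  R_brass = L/(kA) = 0.00964/(102·4.19) = 2.256×10^-5 K/W
  R_vermiculite board = L/(kA) = 0.114/(0.0611·4.19) = 0.4453 K/W
ΣR = 2.256×10^-5 + 0.4453 = 0.4453 K/W
Q = ΔT/ΣR = (126 °C − 25.9 °C)/0.4453 = 225 W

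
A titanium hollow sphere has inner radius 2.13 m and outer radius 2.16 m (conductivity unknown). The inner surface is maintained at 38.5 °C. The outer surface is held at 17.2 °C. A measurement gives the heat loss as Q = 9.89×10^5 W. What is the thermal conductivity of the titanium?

k = 24.1 W/m·K

ΣR = ΔT/Q = |38.5 − 17.2|/9.89×10^5 = 2.154×10^-5 K/W
(1/r₁−1/r₂)/(4πk) = 2.154×10^-5 ⇒ k = 0.006521/(4π·2.154×10^-5) = 24.1 W/m·K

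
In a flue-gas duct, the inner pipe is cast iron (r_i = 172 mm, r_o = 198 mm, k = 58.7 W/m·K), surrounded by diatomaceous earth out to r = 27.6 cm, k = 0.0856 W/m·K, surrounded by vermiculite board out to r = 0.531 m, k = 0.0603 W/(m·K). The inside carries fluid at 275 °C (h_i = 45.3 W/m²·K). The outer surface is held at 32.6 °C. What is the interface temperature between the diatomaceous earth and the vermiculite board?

T = 210 °C

Series thermal resistances, inner to outer:
  R'_conv,in = 1/(2πr h) = 1/(2π·0.172·45.3) = 0.02043 m·K/W
  R'_cast iron = ln(0.198/0.172)/(2πk) = 0.1408/(2π·58.7) = 3.817×10^-4 m·K/W
  R'_diatomaceous earth = ln(0.276/0.198)/(2πk) = 0.3321/(2π·0.0856) = 0.6175 m·K/W
  R'_vermiculite board = ln(0.531/0.276)/(2πk) = 0.6544/(2π·0.0603) = 1.727 m·K/W
ΣR = 0.02043 + 3.817×10^-4 + 0.6175 + 1.727 = 2.365 m·K/W
Q' = ΔT/ΣR = (275 °C − 32.6 °C)/2.365 = 102.5 W/m
From the inner boundary to the diatomaceous earth/vermiculite board interface, ΣR_partial = 0.6383 m·K/W.
T_interface = T_in − Q'·ΣR_partial = 275 °C − (102.5)(0.6383) = 210 °C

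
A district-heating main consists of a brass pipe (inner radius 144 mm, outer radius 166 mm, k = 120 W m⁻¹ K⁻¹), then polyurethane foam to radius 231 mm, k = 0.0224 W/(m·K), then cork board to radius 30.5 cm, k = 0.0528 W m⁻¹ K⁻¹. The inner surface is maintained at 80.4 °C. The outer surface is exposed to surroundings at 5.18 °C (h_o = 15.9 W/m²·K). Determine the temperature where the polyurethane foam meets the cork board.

Treat each layer as a resistance in series:
  R'_brass = ln(0.166/0.144)/(2πk) = 0.1422/(2π·120) = 1.886×10^-4 m·K/W
  R'_polyurethane foam = ln(0.231/0.166)/(2πk) = 0.3304/(2π·0.0224) = 2.348 m·K/W
  R'_cork board = ln(0.305/0.231)/(2πk) = 0.2779/(2π·0.0528) = 0.8377 m·K/W
  R'_conv,out = 1/(2πr h) = 1/(2π·0.305·15.9) = 0.03282 m·K/W
ΣR = 1.886×10^-4 + 2.348 + 0.8377 + 0.03282 = 3.219 m·K/W
Q' = ΔT/ΣR = (80.4 °C − 5.18 °C)/3.219 = 23.37 W/m
From the inner boundary to the polyurethane foam/cork board interface, ΣR_partial = 2.348 m·K/W.
T_interface = T_in − Q'·ΣR_partial = 80.4 °C − (23.37)(2.348) = 25.5 °C

T = 25.5 °C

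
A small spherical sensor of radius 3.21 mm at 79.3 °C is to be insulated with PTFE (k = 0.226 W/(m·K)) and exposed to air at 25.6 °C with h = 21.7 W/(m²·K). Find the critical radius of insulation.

r_cr = 2.08 cm

For a sphere, r_cr = 2k_ins/h = 2·0.226/21.7 = 0.0208 m = 2.08 cm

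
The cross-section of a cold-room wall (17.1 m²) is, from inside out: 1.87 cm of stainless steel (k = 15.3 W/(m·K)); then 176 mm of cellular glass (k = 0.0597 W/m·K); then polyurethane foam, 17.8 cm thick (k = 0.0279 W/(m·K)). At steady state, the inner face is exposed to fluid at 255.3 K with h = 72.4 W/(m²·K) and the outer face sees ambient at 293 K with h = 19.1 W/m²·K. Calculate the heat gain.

Series thermal resistances, inner to outer:
  R_conv,in = 1/(hA) = 1/(72.4·17.1) = 8.077×10^-4 K/W
  R_stainless steel = L/(kA) = 0.0187/(15.3·17.1) = 7.147×10^-5 K/W
  R_cellular glass = L/(kA) = 0.176/(0.0597·17.1) = 0.1724 K/W
  R_polyurethane foam = L/(kA) = 0.178/(0.0279·17.1) = 0.3731 K/W
  R_conv,out = 1/(hA) = 1/(19.1·17.1) = 0.003062 K/W
ΣR = 8.077×10^-4 + 7.147×10^-5 + 0.1724 + 0.3731 + 0.003062 = 0.5494 K/W
Q = ΔT/ΣR = (255.3 K − 293 K)/0.5494 = -68.6 W
(Negative Q ⇒ heat flows inward; heat gain = 68.6 W.)

Q = 68.6 W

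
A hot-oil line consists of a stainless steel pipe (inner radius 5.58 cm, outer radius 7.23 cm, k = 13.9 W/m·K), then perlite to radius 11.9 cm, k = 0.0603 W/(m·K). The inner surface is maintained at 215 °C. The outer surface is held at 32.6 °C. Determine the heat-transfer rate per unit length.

Treat each layer as a resistance in series:
  R'_stainless steel = ln(0.0723/0.0558)/(2πk) = 0.2591/(2π·13.9) = 0.002966 m·K/W
  R'_perlite = ln(0.119/0.0723)/(2πk) = 0.4983/(2π·0.0603) = 1.315 m·K/W
ΣR = 0.002966 + 1.315 = 1.318 m·K/W
Q' = ΔT/ΣR = (215 °C − 32.6 °C)/1.318 = 138 W/m

Q' = 138 W/m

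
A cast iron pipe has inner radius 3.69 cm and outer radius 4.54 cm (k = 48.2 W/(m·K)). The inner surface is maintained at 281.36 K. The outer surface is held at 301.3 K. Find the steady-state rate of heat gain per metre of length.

Q' = 2πk·ΔT/ln(r₂/r₁) = 2π × 48.2 × 19.94 / ln(0.0454/0.0369) = 29100 W/m

Q' = 29100 W/m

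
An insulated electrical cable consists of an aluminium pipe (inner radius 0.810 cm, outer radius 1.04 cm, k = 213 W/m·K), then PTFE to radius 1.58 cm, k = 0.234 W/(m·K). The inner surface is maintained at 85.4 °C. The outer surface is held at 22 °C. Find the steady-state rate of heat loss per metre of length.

Q' = 223 W/m

Treat each layer as a resistance in series:
  R'_aluminium = ln(0.0104/0.00810)/(2πk) = 0.2499/(2π·213) = 1.868×10^-4 m·K/W
  R'_PTFE = ln(0.0158/0.0104)/(2πk) = 0.4182/(2π·0.234) = 0.2844 m·K/W
ΣR = 1.868×10^-4 + 0.2844 = 0.2846 m·K/W
Q' = ΔT/ΣR = (85.4 °C − 22 °C)/0.2846 = 223 W/m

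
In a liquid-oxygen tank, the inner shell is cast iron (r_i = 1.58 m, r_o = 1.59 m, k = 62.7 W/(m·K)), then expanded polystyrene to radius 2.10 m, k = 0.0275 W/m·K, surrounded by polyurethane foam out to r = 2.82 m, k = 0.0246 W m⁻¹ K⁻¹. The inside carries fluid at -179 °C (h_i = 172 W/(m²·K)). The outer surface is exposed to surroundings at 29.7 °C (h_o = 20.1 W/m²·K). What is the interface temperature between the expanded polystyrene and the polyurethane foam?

Resistance network (inner→outer):
  R_conv,in = 1/(4πr²h) = 1/(4π·1.58²·172) = 1.853×10^-4 K/W
  R_cast iron = (1/1.58 − 1/1.59)/(4πk) = 0.003981/(4π·62.7) = 5.052×10^-6 K/W
  R_expanded polystyrene = (1/1.59 − 1/2.10)/(4πk) = 0.1527/(4π·0.0275) = 0.4420 K/W
  R_polyurethane foam = (1/2.10 − 1/2.82)/(4πk) = 0.1216/(4π·0.0246) = 0.3933 K/W
  R_conv,out = 1/(4πr²h) = 1/(4π·2.82²·20.1) = 4.978×10^-4 K/W
ΣR = 1.853×10^-4 + 5.052×10^-6 + 0.4420 + 0.3933 + 4.978×10^-4 = 0.8360 K/W
Q = ΔT/ΣR = (-179 °C − 29.7 °C)/0.8360 = -249.6 W
From the inner boundary to the expanded polystyrene/polyurethane foam interface, ΣR_partial = 0.4422 K/W.
T_interface = T_in − Q·ΣR_partial = -179 °C − (-249.6)(0.4422) = -68.6 °C

T = -68.6 °C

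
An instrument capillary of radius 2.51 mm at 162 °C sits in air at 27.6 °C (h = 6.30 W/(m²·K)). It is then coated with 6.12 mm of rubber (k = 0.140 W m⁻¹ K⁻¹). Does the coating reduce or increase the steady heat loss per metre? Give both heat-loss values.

increases: 13.4 → 31.0 W/m

Critical radius for a cylinder: r_cr = k/h = 0.0222 m = 2.22 cm.
Outer radius after coating: r₂ = 0.00251 + 0.00612 = 0.00863 m.
Since r₁ < r_cr and r₂ ≤ r_cr, the coating moves toward the maximum at r_cr — heat loss rises.
Bare: R = 1/(2πr₁h) = 10.06 m·K/W; Q = 134.4/10.06 = 13.4 W/m.
Coated: R = R_cond + R_conv = 4.331 m·K/W; Q = 134.4/4.331 = 31.0 W/m.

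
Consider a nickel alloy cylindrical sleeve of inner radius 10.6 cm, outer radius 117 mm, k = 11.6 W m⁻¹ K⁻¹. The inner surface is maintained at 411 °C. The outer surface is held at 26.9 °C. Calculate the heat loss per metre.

Q' = 284 kW/m

Q' = 2πk·ΔT/ln(r₂/r₁) = 2π × 11.6 × 384.1 / ln(0.117/0.106) = 2.84×10^5 W/m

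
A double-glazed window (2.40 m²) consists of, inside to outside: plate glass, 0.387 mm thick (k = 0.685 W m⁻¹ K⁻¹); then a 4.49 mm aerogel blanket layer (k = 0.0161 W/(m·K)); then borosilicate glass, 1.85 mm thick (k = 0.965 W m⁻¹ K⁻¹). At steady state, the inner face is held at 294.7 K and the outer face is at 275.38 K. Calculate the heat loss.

Treat each layer as a resistance in series:
  R_plate glass = L/(kA) = 3.87×10^-4/(0.685·2.40) = 2.354×10^-4 K/W
  R_aerogel blanket = L/(kA) = 0.00449/(0.0161·2.40) = 0.1162 K/W
  R_borosilicate glass = L/(kA) = 0.00185/(0.965·2.40) = 7.988×10^-4 K/W
ΣR = 2.354×10^-4 + 0.1162 + 7.988×10^-4 = 0.1172 K/W
Q = ΔT/ΣR = (294.7 K − 275.38 K)/0.1172 = 165 W

Q = 165 W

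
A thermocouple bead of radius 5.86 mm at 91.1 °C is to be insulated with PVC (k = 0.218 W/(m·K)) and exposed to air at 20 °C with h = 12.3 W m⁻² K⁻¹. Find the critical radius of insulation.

For a sphere, r_cr = 2k_ins/h = 2·0.218/12.3 = 0.0354 m = 3.54 cm

r_cr = 3.54 cm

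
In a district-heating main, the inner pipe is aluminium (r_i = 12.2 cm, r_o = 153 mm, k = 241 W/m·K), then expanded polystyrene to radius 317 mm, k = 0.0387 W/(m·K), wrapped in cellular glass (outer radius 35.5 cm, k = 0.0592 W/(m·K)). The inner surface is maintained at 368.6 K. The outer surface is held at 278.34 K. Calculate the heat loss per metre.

Q' = 27.3 W/m

Series thermal resistances, inner to outer:
  R'_aluminium = ln(0.153/0.122)/(2πk) = 0.2264/(2π·241) = 1.495×10^-4 m·K/W
  R'_expanded polystyrene = ln(0.317/0.153)/(2πk) = 0.7285/(2π·0.0387) = 2.996 m·K/W
  R'_cellular glass = ln(0.355/0.317)/(2πk) = 0.1132/(2π·0.0592) = 0.3044 m·K/W
ΣR = 1.495×10^-4 + 2.996 + 0.3044 = 3.301 m·K/W
Q' = ΔT/ΣR = (368.6 K − 278.34 K)/3.301 = 27.3 W/m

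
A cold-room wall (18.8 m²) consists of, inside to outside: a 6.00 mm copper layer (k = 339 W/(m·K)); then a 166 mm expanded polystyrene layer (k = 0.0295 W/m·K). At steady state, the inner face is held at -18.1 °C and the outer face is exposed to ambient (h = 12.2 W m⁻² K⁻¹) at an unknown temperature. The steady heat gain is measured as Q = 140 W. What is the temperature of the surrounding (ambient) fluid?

Sum the resistances:
  R_copper = L/(kA) = 0.00600/(339·18.8) = 9.414×10^-7 K/W
  R_expanded polystyrene = L/(kA) = 0.166/(0.0295·18.8) = 0.2993 K/W
  R_conv,out = 1/(hA) = 1/(12.2·18.8) = 0.004360 K/W
ΣR = 0.3037 K/W
ΔT = Q·ΣR = 140 × 0.3037 = 42.52 K
Heat flows inward, so T_out = T_in + ΔT = -18.1 + 42.52 = 24.4 °C

T_out = 24.4 °C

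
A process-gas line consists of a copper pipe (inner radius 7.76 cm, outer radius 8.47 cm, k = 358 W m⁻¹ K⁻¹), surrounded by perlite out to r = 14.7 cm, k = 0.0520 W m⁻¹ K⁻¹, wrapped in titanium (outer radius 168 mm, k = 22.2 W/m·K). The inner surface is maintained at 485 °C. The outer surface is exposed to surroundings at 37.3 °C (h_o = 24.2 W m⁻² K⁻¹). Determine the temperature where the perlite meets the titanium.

T = 47.7 °C

Series thermal resistances, inner to outer:
  R'_copper = ln(0.0847/0.0776)/(2πk) = 0.08755/(2π·358) = 3.892×10^-5 m·K/W
  R'_perlite = ln(0.147/0.0847)/(2πk) = 0.5513/(2π·0.0520) = 1.687 m·K/W
  R'_titanium = ln(0.168/0.147)/(2πk) = 0.1335/(2π·22.2) = 9.573×10^-4 m·K/W
  R'_conv,out = 1/(2πr h) = 1/(2π·0.168·24.2) = 0.03915 m·K/W
ΣR = 3.892×10^-5 + 1.687 + 9.573×10^-4 + 0.03915 = 1.727 m·K/W
Q' = ΔT/ΣR = (485 °C − 37.3 °C)/1.727 = 259.2 W/m
From the inner boundary to the perlite/titanium interface, ΣR_partial = 1.687 m·K/W.
T_interface = T_in − Q'·ΣR_partial = 485 °C − (259.2)(1.687) = 47.7 °C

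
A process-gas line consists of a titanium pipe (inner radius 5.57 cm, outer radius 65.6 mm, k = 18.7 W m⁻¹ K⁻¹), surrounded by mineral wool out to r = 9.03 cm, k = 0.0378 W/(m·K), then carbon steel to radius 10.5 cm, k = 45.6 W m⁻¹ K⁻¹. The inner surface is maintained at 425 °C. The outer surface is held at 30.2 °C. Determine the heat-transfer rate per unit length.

Treat each layer as a resistance in series:
  R'_titanium = ln(0.0656/0.0557)/(2πk) = 0.1636/(2π·18.7) = 0.001392 m·K/W
  R'_mineral wool = ln(0.0903/0.0656)/(2πk) = 0.3196/(2π·0.0378) = 1.345 m·K/W
  R'_carbon steel = ln(0.105/0.0903)/(2πk) = 0.1508/(2π·45.6) = 5.264×10^-4 m·K/W
ΣR = 0.001392 + 1.345 + 5.264×10^-4 = 1.347 m·K/W
Q' = ΔT/ΣR = (425 °C − 30.2 °C)/1.347 = 293 W/m

Q' = 293 W/m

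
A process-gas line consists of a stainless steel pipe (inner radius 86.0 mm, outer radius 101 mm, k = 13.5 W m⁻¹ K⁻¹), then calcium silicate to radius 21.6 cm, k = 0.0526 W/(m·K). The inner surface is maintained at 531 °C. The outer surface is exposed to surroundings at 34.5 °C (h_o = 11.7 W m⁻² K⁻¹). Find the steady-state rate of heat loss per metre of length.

Series thermal resistances, inner to outer:
  R'_stainless steel = ln(0.101/0.0860)/(2πk) = 0.1608/(2π·13.5) = 0.001895 m·K/W
  R'_calcium silicate = ln(0.216/0.101)/(2πk) = 0.7602/(2π·0.0526) = 2.300 m·K/W
  R'_conv,out = 1/(2πr h) = 1/(2π·0.216·11.7) = 0.06298 m·K/W
ΣR = 0.001895 + 2.300 + 0.06298 = 2.365 m·K/W
Q' = ΔT/ΣR = (531 °C − 34.5 °C)/2.365 = 210 W/m

Q' = 210 W/m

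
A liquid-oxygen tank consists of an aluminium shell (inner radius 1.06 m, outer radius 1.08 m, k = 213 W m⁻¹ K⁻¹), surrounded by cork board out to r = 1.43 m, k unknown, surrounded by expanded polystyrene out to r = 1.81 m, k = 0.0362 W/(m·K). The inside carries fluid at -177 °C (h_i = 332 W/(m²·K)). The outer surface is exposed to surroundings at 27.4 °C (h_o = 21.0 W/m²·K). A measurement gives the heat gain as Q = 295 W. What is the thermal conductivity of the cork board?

ΣR = ΔT/Q = |-177 − 27.4|/295 = 0.6929 K/W
Known resistances:
  R_conv,in = 1/(4πr²h) = 1/(4π·1.06²·332) = 2.133×10^-4 K/W
  R_aluminium = (1/1.06 − 1/1.08)/(4πk) = 0.01747/(4π·213) = 6.527×10^-6 K/W
  R_expanded polystyrene = (1/1.43 − 1/1.81)/(4πk) = 0.1468/(4π·0.0362) = 0.3227 K/W
  R_conv,out = 1/(4πr²h) = 1/(4π·1.81²·21.0) = 0.001157 K/W
R_cork board = ΣR − ΣR_known = 0.6929 − 0.3241 = 0.3688 K/W
(1/r₁−1/r₂)/(4πk) = 0.3688 ⇒ k = 0.2266/(4π·0.3688) = 0.0489 W/m·K

k = 0.0489 W/m·K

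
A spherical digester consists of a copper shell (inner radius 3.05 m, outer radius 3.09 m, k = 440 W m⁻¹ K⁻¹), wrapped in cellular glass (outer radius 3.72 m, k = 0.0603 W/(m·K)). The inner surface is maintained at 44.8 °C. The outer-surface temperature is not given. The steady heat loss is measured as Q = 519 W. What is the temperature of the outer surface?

T_out = 7.26 °C

Series resistances:
  R_copper = (1/3.05 − 1/3.09)/(4πk) = 0.004244/(4π·440) = 7.676×10^-7 K/W
  R_cellular glass = (1/3.09 − 1/3.72)/(4πk) = 0.05481/(4π·0.0603) = 0.07233 K/W
ΣR = 0.07233 K/W
ΔT = Q·ΣR = 519 × 0.07233 = 37.54 K
Heat flows outward, so T_out = T_in − ΔT = 44.8 − 37.54 = 7.26 °C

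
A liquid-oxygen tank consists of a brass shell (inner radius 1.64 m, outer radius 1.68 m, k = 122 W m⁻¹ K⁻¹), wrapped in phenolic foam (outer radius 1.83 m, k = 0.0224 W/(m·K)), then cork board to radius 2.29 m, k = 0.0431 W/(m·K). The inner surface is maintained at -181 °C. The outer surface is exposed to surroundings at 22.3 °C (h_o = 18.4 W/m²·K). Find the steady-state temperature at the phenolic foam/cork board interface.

T = -87.5 °C

Treat each layer as a resistance in series:
  R_brass = (1/1.64 − 1/1.68)/(4πk) = 0.01452/(4π·122) = 9.470×10^-6 K/W
  R_phenolic foam = (1/1.68 − 1/1.83)/(4πk) = 0.04879/(4π·0.0224) = 0.1733 K/W
  R_cork board = (1/1.83 − 1/2.29)/(4πk) = 0.1098/(4π·0.0431) = 0.2027 K/W
  R_conv,out = 1/(4πr²h) = 1/(4π·2.29²·18.4) = 8.247×10^-4 K/W
ΣR = 9.470×10^-6 + 0.1733 + 0.2027 + 8.247×10^-4 = 0.3768 K/W
Q = ΔT/ΣR = (-181 °C − 22.3 °C)/0.3768 = -539.5 W
From the inner boundary to the phenolic foam/cork board interface, ΣR_partial = 0.1733 K/W.
T_interface = T_in − Q·ΣR_partial = -181 °C − (-539.5)(0.1733) = -87.5 °C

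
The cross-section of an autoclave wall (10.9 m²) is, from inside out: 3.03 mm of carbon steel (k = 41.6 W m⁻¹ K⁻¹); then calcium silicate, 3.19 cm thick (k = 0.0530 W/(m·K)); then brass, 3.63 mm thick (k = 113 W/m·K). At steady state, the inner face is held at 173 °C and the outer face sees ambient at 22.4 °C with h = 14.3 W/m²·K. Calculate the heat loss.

Q = 2440 W

Resistance network (inner→outer):
  R_carbon steel = L/(kA) = 0.00303/(41.6·10.9) = 6.682×10^-6 K/W
  R_calcium silicate = L/(kA) = 0.0319/(0.0530·10.9) = 0.05522 K/W
  R_brass = L/(kA) = 0.00363/(113·10.9) = 2.947×10^-6 K/W
  R_conv,out = 1/(hA) = 1/(14.3·10.9) = 0.006416 K/W
ΣR = 6.682×10^-6 + 0.05522 + 2.947×10^-6 + 0.006416 = 0.06165 K/W
Q = ΔT/ΣR = (173 °C − 22.4 °C)/0.06165 = 2440 W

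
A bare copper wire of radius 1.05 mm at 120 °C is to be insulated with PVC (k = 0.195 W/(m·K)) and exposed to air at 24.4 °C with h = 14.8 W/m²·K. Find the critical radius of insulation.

For a cylinder, r_cr = k_ins/h = 0.195/14.8 = 0.0132 m = 1.32 cm

r_cr = 1.32 cm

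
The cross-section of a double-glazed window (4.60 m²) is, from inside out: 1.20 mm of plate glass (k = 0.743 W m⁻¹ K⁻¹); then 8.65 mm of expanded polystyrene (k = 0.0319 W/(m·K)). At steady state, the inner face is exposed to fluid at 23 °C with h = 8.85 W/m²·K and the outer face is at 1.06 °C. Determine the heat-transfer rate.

Treat each layer as a resistance in series:
  R_conv,in = 1/(hA) = 1/(8.85·4.60) = 0.02456 K/W
  R_plate glass = L/(kA) = 0.00120/(0.743·4.60) = 3.511×10^-4 K/W
  R_expanded polystyrene = L/(kA) = 0.00865/(0.0319·4.60) = 0.05895 K/W
ΣR = 0.02456 + 3.511×10^-4 + 0.05895 = 0.08386 K/W
Q = ΔT/ΣR = (23 °C − 1.06 °C)/0.08386 = 262 W

Q = 262 W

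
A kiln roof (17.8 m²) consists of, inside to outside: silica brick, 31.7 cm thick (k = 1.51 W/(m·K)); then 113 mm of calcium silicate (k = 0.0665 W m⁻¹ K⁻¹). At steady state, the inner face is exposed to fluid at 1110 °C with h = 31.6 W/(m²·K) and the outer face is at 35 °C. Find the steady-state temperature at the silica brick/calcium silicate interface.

T = 976 °C

Resistance network (inner→outer):
  R_conv,in = 1/(hA) = 1/(31.6·17.8) = 0.001778 K/W
  R_silica brick = L/(kA) = 0.317/(1.51·17.8) = 0.01179 K/W
  R_calcium silicate = L/(kA) = 0.113/(0.0665·17.8) = 0.09546 K/W
ΣR = 0.001778 + 0.01179 + 0.09546 = 0.1090 K/W
Q = ΔT/ΣR = (1110 °C − 35 °C)/0.1090 = 9862 W
From the inner boundary to the silica brick/calcium silicate interface, ΣR_partial = 0.01357 K/W.
T_interface = T_in − Q·ΣR_partial = 1110 °C − (9862)(0.01357) = 976 °C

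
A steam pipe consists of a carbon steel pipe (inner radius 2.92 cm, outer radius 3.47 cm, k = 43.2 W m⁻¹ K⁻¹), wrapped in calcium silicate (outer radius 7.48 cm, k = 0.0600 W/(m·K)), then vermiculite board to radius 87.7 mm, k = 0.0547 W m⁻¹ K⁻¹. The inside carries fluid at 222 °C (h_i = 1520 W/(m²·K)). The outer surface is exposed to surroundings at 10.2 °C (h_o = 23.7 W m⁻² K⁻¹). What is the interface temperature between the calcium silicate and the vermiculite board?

Treat each layer as a resistance in series:
  R'_conv,in = 1/(2πr h) = 1/(2π·0.0292·1520) = 0.003586 m·K/W
  R'_carbon steel = ln(0.0347/0.0292)/(2πk) = 0.1726/(2π·43.2) = 6.358×10^-4 m·K/W
  R'_calcium silicate = ln(0.0748/0.0347)/(2πk) = 0.7681/(2π·0.0600) = 2.037 m·K/W
  R'_vermiculite board = ln(0.0877/0.0748)/(2πk) = 0.1591/(2π·0.0547) = 0.4629 m·K/W
  R'_conv,out = 1/(2πr h) = 1/(2π·0.0877·23.7) = 0.07657 m·K/W
ΣR = 0.003586 + 6.358×10^-4 + 2.037 + 0.4629 + 0.07657 = 2.581 m·K/W
Q' = ΔT/ΣR = (222 °C − 10.2 °C)/2.581 = 82.06 W/m
From the inner boundary to the calcium silicate/vermiculite board interface, ΣR_partial = 2.041 m·K/W.
T_interface = T_in − Q'·ΣR_partial = 222 °C − (82.06)(2.041) = 54.5 °C

T = 54.5 °C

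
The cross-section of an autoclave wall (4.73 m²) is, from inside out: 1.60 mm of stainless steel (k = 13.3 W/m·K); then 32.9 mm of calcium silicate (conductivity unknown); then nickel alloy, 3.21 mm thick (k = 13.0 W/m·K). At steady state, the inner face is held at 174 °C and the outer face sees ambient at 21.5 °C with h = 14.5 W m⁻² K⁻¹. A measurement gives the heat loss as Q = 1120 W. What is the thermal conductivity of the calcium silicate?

ΣR = ΔT/Q = |174 − 21.5|/1120 = 0.1362 K/W
Known resistances:
  R_stainless steel = L/(kA) = 0.00160/(13.3·4.73) = 2.543×10^-5 K/W
  R_nickel alloy = L/(kA) = 0.00321/(13.0·4.73) = 5.220×10^-5 K/W
  R_conv,out = 1/(hA) = 1/(14.5·4.73) = 0.01458 K/W
R_calcium silicate = ΣR − ΣR_known = 0.1362 − 0.01466 = 0.1215 K/W
L/(kA) = 0.1215 ⇒ k = 0.0329/(0.1215·4.73) = 0.0572 W/m·K

k = 0.0572 W/m·K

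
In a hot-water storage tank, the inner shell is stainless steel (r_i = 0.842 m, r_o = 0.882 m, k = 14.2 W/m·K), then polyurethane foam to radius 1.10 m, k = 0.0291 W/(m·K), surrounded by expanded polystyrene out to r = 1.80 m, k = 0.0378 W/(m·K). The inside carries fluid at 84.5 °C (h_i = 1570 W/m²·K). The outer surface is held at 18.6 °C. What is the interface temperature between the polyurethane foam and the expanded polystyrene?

T = 54.7 °C

Treat each layer as a resistance in series:
  R_conv,in = 1/(4πr²h) = 1/(4π·0.842²·1570) = 7.149×10^-5 K/W
  R_stainless steel = (1/0.842 − 1/0.882)/(4πk) = 0.05386/(4π·14.2) = 3.018×10^-4 K/W
  R_polyurethane foam = (1/0.882 − 1/1.10)/(4πk) = 0.2247/(4π·0.0291) = 0.6145 K/W
  R_expanded polystyrene = (1/1.10 − 1/1.80)/(4πk) = 0.3535/(4π·0.0378) = 0.7443 K/W
ΣR = 7.149×10^-5 + 3.018×10^-4 + 0.6145 + 0.7443 = 1.359 K/W
Q = ΔT/ΣR = (84.5 °C − 18.6 °C)/1.359 = 48.49 W
From the inner boundary to the polyurethane foam/expanded polystyrene interface, ΣR_partial = 0.6149 K/W.
T_interface = T_in − Q·ΣR_partial = 84.5 °C − (48.49)(0.6149) = 54.7 °C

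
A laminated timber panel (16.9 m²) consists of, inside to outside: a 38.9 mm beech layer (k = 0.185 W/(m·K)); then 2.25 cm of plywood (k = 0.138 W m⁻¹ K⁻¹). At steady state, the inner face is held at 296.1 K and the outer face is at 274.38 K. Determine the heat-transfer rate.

Series thermal resistances, inner to outer:
  R_beech = L/(kA) = 0.0389/(0.185·16.9) = 0.01244 K/W
  R_plywood = L/(kA) = 0.0225/(0.138·16.9) = 0.009648 K/W
ΣR = 0.01244 + 0.009648 = 0.02209 K/W
Q = ΔT/ΣR = (296.1 K − 274.38 K)/0.02209 = 983 W

Q = 983 W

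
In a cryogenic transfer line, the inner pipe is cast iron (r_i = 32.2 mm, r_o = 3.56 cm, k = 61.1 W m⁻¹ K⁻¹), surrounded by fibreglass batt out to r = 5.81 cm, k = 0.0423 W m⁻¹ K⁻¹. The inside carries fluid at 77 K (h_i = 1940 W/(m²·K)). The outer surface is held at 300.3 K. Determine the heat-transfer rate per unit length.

Q' = 121 W/m

Series thermal resistances, inner to outer:
  R'_conv,in = 1/(2πr h) = 1/(2π·0.0322·1940) = 0.002548 m·K/W
  R'_cast iron = ln(0.0356/0.0322)/(2πk) = 0.1004/(2π·61.1) = 2.615×10^-4 m·K/W
  R'_fibreglass batt = ln(0.0581/0.0356)/(2πk) = 0.4898/(2π·0.0423) = 1.843 m·K/W
ΣR = 0.002548 + 2.615×10^-4 + 1.843 = 1.846 m·K/W
Q' = ΔT/ΣR = (77 K − 300.3 K)/1.846 = -121 W/m
(Negative Q' ⇒ heat flows inward; heat gain = 121 W/m.)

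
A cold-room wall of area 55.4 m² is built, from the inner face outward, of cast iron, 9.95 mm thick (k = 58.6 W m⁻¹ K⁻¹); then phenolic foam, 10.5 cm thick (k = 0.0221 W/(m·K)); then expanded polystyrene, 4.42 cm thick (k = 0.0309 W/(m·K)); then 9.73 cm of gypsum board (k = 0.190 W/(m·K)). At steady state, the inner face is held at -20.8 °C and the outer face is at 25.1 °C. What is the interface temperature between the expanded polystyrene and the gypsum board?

Series thermal resistances, inner to outer:
  R_cast iron = L/(kA) = 0.00995/(58.6·55.4) = 3.065×10^-6 K/W
  R_phenolic foam = L/(kA) = 0.105/(0.0221·55.4) = 0.08576 K/W
  R_expanded polystyrene = L/(kA) = 0.0442/(0.0309·55.4) = 0.02582 K/W
  R_gypsum board = L/(kA) = 0.0973/(0.190·55.4) = 0.009244 K/W
ΣR = 3.065×10^-6 + 0.08576 + 0.02582 + 0.009244 = 0.1208 K/W
Q = ΔT/ΣR = (-20.8 °C − 25.1 °C)/0.1208 = -380.0 W
From the inner boundary to the expanded polystyrene/gypsum board interface, ΣR_partial = 0.1116 K/W.
T_interface = T_in − Q·ΣR_partial = -20.8 °C − (-380.0)(0.1116) = 21.6 °C

T = 21.6 °C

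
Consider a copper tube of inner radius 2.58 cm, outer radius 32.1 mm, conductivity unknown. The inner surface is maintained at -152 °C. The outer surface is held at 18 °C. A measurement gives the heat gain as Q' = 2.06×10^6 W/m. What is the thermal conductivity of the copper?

k = 421 W/m·K

ΣR = ΔT/Q' = |-152 − 18|/2.06×10^6 = 8.252×10^-5 m·K/W
ln(r₂/r₁)/(2πk) = 8.252×10^-5 ⇒ k = 0.2185/(2π·8.252×10^-5) = 421 W/m·K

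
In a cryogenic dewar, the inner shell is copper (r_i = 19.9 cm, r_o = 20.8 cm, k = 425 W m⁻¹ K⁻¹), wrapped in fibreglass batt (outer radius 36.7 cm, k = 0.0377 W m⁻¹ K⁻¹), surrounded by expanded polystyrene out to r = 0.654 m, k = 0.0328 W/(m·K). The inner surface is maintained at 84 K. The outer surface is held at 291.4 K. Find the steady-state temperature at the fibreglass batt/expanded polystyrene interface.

T = 209.0 K

Series thermal resistances, inner to outer:
  R_copper = (1/0.199 − 1/0.208)/(4πk) = 0.2174/(4π·425) = 4.071×10^-5 K/W
  R_fibreglass batt = (1/0.208 − 1/0.367)/(4πk) = 2.083/(4π·0.0377) = 4.397 K/W
  R_expanded polystyrene = (1/0.367 − 1/0.654)/(4πk) = 1.196/(4π·0.0328) = 2.901 K/W
ΣR = 4.071×10^-5 + 4.397 + 2.901 = 7.298 K/W
Q = ΔT/ΣR = (84 K − 291.4 K)/7.298 = -28.42 W
From the inner boundary to the fibreglass batt/expanded polystyrene interface, ΣR_partial = 4.397 K/W.
T_interface = T_in − Q·ΣR_partial = 84 K − (-28.42)(4.397) = 209.0 K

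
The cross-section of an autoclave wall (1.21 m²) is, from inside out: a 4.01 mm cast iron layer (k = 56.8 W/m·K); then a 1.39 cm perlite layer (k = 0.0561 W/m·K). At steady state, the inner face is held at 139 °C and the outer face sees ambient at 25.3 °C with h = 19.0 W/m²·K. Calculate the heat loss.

Q = 458 W

Treat each layer as a resistance in series:
  R_cast iron = L/(kA) = 0.00401/(56.8·1.21) = 5.835×10^-5 K/W
  R_perlite = L/(kA) = 0.0139/(0.0561·1.21) = 0.2048 K/W
  R_conv,out = 1/(hA) = 1/(19.0·1.21) = 0.04350 K/W
ΣR = 5.835×10^-5 + 0.2048 + 0.04350 = 0.2484 K/W
Q = ΔT/ΣR = (139 °C − 25.3 °C)/0.2484 = 458 W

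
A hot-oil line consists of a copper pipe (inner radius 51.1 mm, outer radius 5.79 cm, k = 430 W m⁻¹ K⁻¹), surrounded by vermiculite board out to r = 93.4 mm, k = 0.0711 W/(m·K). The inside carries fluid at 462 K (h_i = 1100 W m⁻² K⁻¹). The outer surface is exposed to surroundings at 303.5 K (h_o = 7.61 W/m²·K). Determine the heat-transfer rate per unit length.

Treat each layer as a resistance in series:
  R'_conv,in = 1/(2πr h) = 1/(2π·0.0511·1100) = 0.002831 m·K/W
  R'_copper = ln(0.0579/0.0511)/(2πk) = 0.1249/(2π·430) = 4.624×10^-5 m·K/W
  R'_vermiculite board = ln(0.0934/0.0579)/(2πk) = 0.4782/(2π·0.0711) = 1.070 m·K/W
  R'_conv,out = 1/(2πr h) = 1/(2π·0.0934·7.61) = 0.2239 m·K/W
ΣR = 0.002831 + 4.624×10^-5 + 1.070 + 0.2239 = 1.297 m·K/W
Q' = ΔT/ΣR = (462 K − 303.5 K)/1.297 = 122 W/m

Q' = 122 W/m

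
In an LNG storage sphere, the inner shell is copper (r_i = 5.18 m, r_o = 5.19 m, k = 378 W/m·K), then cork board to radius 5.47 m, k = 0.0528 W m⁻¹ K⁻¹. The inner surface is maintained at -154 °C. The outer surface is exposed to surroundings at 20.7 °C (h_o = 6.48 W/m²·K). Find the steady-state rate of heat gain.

Q = 11.4 kW

Series thermal resistances, inner to outer:
  R_copper = (1/5.18 − 1/5.19)/(4πk) = 3.720×10^-4/(4π·378) = 7.831×10^-8 K/W
  R_cork board = (1/5.19 − 1/5.47)/(4πk) = 0.009863/(4π·0.0528) = 0.01486 K/W
  R_conv,out = 1/(4πr²h) = 1/(4π·5.47²·6.48) = 4.104×10^-4 K/W
ΣR = 7.831×10^-8 + 0.01486 + 4.104×10^-4 = 0.01527 K/W
Q = ΔT/ΣR = (-154 °C − 20.7 °C)/0.01527 = -11400 W
(Negative Q ⇒ heat flows inward; heat gain = 11400 W.)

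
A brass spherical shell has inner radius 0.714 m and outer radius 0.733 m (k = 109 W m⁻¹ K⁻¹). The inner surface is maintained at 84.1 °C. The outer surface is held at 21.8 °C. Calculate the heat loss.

Q = 4πk·ΔT/(1/r₁ − 1/r₂) = 4π × 109 × 62.3 / (1/0.714 − 1/0.733) = 2.35×10^6 W

Q = 2.35×10^6 W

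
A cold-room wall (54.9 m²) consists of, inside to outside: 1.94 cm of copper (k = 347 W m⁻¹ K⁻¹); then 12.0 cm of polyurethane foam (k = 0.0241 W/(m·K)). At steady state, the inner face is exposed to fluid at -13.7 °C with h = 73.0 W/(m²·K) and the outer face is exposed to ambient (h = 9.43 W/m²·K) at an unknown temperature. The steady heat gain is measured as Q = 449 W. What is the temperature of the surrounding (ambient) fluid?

T_out = 28.0 °C

Series resistances:
  R_conv,in = 1/(hA) = 1/(73.0·54.9) = 2.495×10^-4 K/W
  R_copper = L/(kA) = 0.0194/(347·54.9) = 1.018×10^-6 K/W
  R_polyurethane foam = L/(kA) = 0.120/(0.0241·54.9) = 0.09070 K/W
  R_conv,out = 1/(hA) = 1/(9.43·54.9) = 0.001932 K/W
ΣR = 0.09288 K/W
ΔT = Q·ΣR = 449 × 0.09288 = 41.70 K
Heat flows inward, so T_out = T_in + ΔT = -13.7 + 41.70 = 28.0 °C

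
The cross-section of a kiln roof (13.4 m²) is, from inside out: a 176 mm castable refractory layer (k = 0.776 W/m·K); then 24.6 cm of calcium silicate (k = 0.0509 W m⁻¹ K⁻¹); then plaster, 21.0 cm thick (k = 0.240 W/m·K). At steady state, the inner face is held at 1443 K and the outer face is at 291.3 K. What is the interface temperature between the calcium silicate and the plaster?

Series thermal resistances, inner to outer:
  R_castable refractory = L/(kA) = 0.176/(0.776·13.4) = 0.01693 K/W
  R_calcium silicate = L/(kA) = 0.246/(0.0509·13.4) = 0.3607 K/W
  R_plaster = L/(kA) = 0.210/(0.240·13.4) = 0.06530 K/W
ΣR = 0.01693 + 0.3607 + 0.06530 = 0.4429 K/W
Q = ΔT/ΣR = (1443 K − 291.3 K)/0.4429 = 2600 W
From the inner boundary to the calcium silicate/plaster interface, ΣR_partial = 0.3776 K/W.
T_interface = T_in − Q·ΣR_partial = 1443 K − (2600)(0.3776) = 461 K

T = 461 K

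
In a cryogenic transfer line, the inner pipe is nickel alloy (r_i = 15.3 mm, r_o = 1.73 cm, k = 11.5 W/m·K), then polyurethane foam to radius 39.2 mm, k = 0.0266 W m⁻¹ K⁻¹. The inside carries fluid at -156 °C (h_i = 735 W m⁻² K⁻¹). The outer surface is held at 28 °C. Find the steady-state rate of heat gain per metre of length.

Series thermal resistances, inner to outer:
  R'_conv,in = 1/(2πr h) = 1/(2π·0.0153·735) = 0.01415 m·K/W
  R'_nickel alloy = ln(0.0173/0.0153)/(2πk) = 0.1229/(2π·11.5) = 0.001700 m·K/W
  R'_polyurethane foam = ln(0.0392/0.0173)/(2πk) = 0.8180/(2π·0.0266) = 4.894 m·K/W
ΣR = 0.01415 + 0.001700 + 4.894 = 4.910 m·K/W
Q' = ΔT/ΣR = (-156 °C − 28 °C)/4.910 = -37.5 W/m
(Negative Q' ⇒ heat flows inward; heat gain = 37.5 W/m.)

Q' = 37.5 W/m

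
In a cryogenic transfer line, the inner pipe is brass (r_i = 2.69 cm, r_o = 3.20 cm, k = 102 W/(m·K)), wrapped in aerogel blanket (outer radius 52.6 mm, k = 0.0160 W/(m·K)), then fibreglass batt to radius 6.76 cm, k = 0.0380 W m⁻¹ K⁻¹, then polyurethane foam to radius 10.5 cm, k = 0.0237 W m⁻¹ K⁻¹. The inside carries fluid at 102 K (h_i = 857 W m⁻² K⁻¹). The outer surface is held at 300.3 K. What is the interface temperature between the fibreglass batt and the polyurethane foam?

Resistance network (inner→outer):
  R'_conv,in = 1/(2πr h) = 1/(2π·0.0269·857) = 0.006904 m·K/W
  R'_brass = ln(0.0320/0.0269)/(2πk) = 0.1736/(2π·102) = 2.709×10^-4 m·K/W
  R'_aerogel blanket = ln(0.0526/0.0320)/(2πk) = 0.4970/(2π·0.0160) = 4.944 m·K/W
  R'_fibreglass batt = ln(0.0676/0.0526)/(2πk) = 0.2509/(2π·0.0380) = 1.051 m·K/W
  R'_polyurethane foam = ln(0.105/0.0676)/(2πk) = 0.4404/(2π·0.0237) = 2.957 m·K/W
ΣR = 0.006904 + 2.709×10^-4 + 4.944 + 1.051 + 2.957 = 8.959 m·K/W
Q' = ΔT/ΣR = (102 K − 300.3 K)/8.959 = -22.13 W/m
From the inner boundary to the fibreglass batt/polyurethane foam interface, ΣR_partial = 6.002 m·K/W.
T_interface = T_in − Q'·ΣR_partial = 102 K − (-22.13)(6.002) = 234.8 K

T = 234.8 K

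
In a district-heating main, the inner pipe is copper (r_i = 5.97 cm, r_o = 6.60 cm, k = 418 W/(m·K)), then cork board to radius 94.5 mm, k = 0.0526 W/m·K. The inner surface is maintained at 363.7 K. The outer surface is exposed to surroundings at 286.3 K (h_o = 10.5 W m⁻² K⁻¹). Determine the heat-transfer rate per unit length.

Q' = 62.1 W/m

Series thermal resistances, inner to outer:
  R'_copper = ln(0.0660/0.0597)/(2πk) = 0.1003/(2π·418) = 3.820×10^-5 m·K/W
  R'_cork board = ln(0.0945/0.0660)/(2πk) = 0.3589/(2π·0.0526) = 1.086 m·K/W
  R'_conv,out = 1/(2πr h) = 1/(2π·0.0945·10.5) = 0.1604 m·K/W
ΣR = 3.820×10^-5 + 1.086 + 0.1604 = 1.246 m·K/W
Q' = ΔT/ΣR = (363.7 K − 286.3 K)/1.246 = 62.1 W/m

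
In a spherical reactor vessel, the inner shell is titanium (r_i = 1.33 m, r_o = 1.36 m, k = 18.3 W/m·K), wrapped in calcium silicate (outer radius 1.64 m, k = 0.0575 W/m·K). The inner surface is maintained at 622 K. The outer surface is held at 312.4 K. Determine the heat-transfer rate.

Resistance network (inner→outer):
  R_titanium = (1/1.33 − 1/1.36)/(4πk) = 0.01659/(4π·18.3) = 7.212×10^-5 K/W
  R_calcium silicate = (1/1.36 − 1/1.64)/(4πk) = 0.1255/(4π·0.0575) = 0.1737 K/W
ΣR = 7.212×10^-5 + 0.1737 = 0.1738 K/W
Q = ΔT/ΣR = (622 K − 312.4 K)/0.1738 = 1780 W

Q = 1780 W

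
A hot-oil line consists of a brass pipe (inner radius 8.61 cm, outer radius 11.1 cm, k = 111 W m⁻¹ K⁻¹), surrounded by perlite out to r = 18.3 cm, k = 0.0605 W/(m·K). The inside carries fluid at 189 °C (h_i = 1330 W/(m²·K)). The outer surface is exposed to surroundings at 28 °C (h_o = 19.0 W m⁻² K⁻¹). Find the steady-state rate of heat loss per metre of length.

Q' = 118 W/m

Series thermal resistances, inner to outer:
  R'_conv,in = 1/(2πr h) = 1/(2π·0.0861·1330) = 0.001390 m·K/W
  R'_brass = ln(0.111/0.0861)/(2πk) = 0.2540/(2π·111) = 3.642×10^-4 m·K/W
  R'_perlite = ln(0.183/0.111)/(2πk) = 0.5000/(2π·0.0605) = 1.315 m·K/W
  R'_conv,out = 1/(2πr h) = 1/(2π·0.183·19.0) = 0.04577 m·K/W
ΣR = 0.001390 + 3.642×10^-4 + 1.315 + 0.04577 = 1.363 m·K/W
Q' = ΔT/ΣR = (189 °C − 28 °C)/1.363 = 118 W/m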